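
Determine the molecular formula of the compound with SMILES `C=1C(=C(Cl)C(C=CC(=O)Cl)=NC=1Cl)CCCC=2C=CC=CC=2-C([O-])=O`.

Heavy atoms from the SMILES: 18 C, 3 Cl, 1 N, 3 O.
Implicit hydrogens by atom environment:
  6 × C (aromatic): no H
  5 × C (aromatic): 1 H each → 5
  3 × C: 2 H each → 6
  3 × Cl: no H
  2 × C: 1 H each → 2
  2 × C: no H
  2 × O: no H
  1 × N (aromatic): no H
  1 × O (charge -1): no H
  Total hydrogens = 13.
Net charge -1.
Molecular formula: C18H13Cl3NO3-

C18H13Cl3NO3-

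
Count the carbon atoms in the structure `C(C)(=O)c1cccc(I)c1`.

The symbol for carbon appears 8 times in the SMILES. Lowercase c denotes aromatic carbon and counts toward C.

8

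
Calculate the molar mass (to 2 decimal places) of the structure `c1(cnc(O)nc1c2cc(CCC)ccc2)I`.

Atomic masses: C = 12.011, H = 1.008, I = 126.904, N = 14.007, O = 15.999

340.16

Molecular formula: C13H13IN2O.
M = 13×12.011 + 13×1.008 + 1×126.904 + 2×14.007 + 1×15.999 = 340.16 g/mol.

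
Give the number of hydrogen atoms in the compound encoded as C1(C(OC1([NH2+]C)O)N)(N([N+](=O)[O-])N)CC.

Hydrogens are implicit in SMILES; fill each atom to its normal valence:
  2 × C: 3 H each → 6
  2 × C: no H
  2 × N: 2 H each → 4
  2 × O: no H
  1 × C: 2 H
  1 × C: 1 H
  1 × N (charge +1): 2 H
  1 × N: no H
  1 × N (charge +1): no H
  1 × O: 1 H
  1 × O (charge -1): no H
  Total hydrogens = 16.

16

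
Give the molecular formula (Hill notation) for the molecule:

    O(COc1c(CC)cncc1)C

C9H13NO2

Heavy atoms from the SMILES: 9 C, 1 N, 2 O.
Implicit hydrogens by atom environment:
  3 × C (aromatic): 1 H each → 3
  2 × C: 3 H each → 6
  2 × C: 2 H each → 4
  2 × C (aromatic): no H
  2 × O: no H
  1 × N (aromatic): no H
  Total hydrogens = 13.
Molecular formula: C9H13NO2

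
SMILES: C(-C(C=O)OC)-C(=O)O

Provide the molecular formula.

C5H8O4

Heavy atoms from the SMILES: 5 C, 4 O.
Implicit hydrogens by atom environment:
  3 × O: no H
  2 × C: 1 H each → 2
  1 × C: 3 H
  1 × C: 2 H
  1 × C: no H
  1 × O: 1 H
  Total hydrogens = 8.
Molecular formula: C5H8O4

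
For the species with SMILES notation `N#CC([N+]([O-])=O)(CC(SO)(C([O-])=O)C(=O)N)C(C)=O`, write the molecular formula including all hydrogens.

Heavy atoms from the SMILES: 8 C, 3 N, 7 O, 1 S.
Implicit hydrogens by atom environment:
  6 × C: no H
  4 × O: no H
  2 × O (charge -1): no H
  1 × C: 3 H
  1 × C: 2 H
  1 × N: 2 H
  1 × N (charge +1): no H
  1 × N: no H
  1 × O: 1 H
  1 × S: no H
  Total hydrogens = 8.
Net charge -1.
Molecular formula: C8H8N3O7S-

C8H8N3O7S-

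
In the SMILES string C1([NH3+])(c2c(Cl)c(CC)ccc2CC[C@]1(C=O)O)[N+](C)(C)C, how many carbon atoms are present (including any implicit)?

16

The symbol for carbon appears 16 times in the SMILES. Lowercase c denotes aromatic carbon and counts toward C.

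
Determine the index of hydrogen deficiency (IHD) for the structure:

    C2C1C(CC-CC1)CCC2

2

Molecular formula from the SMILES: C10H18.
DoU = (2C + 2 + N − H − X)/2 = (2·10 + 2 + 0 − 18 − 0)/2 = 4/2 = 2.
(Structurally: 2 ring(s) + 0 π bond(s) = 2.)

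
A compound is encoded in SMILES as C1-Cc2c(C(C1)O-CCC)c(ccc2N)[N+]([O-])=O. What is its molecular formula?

C13H18N2O3

Heavy atoms from the SMILES: 13 C, 2 N, 3 O.
Implicit hydrogens by atom environment:
  5 × C: 2 H each → 10
  4 × C (aromatic): no H
  2 × C (aromatic): 1 H each → 2
  2 × O: no H
  1 × C: 3 H
  1 × C: 1 H
  1 × N: 2 H
  1 × N (charge +1): no H
  1 × O (charge -1): no H
  Total hydrogens = 18.
Molecular formula: C13H18N2O3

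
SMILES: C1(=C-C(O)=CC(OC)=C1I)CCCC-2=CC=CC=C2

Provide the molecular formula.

Heavy atoms from the SMILES: 16 C, 1 I, 2 O.
Implicit hydrogens by atom environment:
  7 × C (aromatic): 1 H each → 7
  5 × C (aromatic): no H
  3 × C: 2 H each → 6
  1 × C: 3 H
  1 × I: no H
  1 × O: 1 H
  1 × O: no H
  Total hydrogens = 17.
Molecular formula: C16H17IO2

C16H17IO2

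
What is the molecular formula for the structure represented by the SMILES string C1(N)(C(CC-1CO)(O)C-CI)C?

C8H16INO2

Heavy atoms from the SMILES: 8 C, 1 I, 1 N, 2 O.
Implicit hydrogens by atom environment:
  4 × C: 2 H each → 8
  2 × C: no H
  2 × O: 1 H each → 2
  1 × C: 3 H
  1 × C: 1 H
  1 × I: no H
  1 × N: 2 H
  Total hydrogens = 16.
Molecular formula: C8H16INO2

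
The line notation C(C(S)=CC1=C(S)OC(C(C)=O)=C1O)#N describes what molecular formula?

Heavy atoms from the SMILES: 9 C, 1 N, 3 O, 2 S.
Implicit hydrogens by atom environment:
  4 × C (aromatic): no H
  3 × C: no H
  2 × S: 1 H each → 2
  1 × C: 3 H
  1 × C: 1 H
  1 × N: no H
  1 × O: 1 H
  1 × O (aromatic): no H
  1 × O: no H
  Total hydrogens = 7.
Molecular formula: C9H7NO3S2

C9H7NO3S2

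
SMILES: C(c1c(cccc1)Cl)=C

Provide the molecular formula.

Heavy atoms from the SMILES: 8 C, 1 Cl.
Implicit hydrogens by atom environment:
  4 × C (aromatic): 1 H each → 4
  2 × C (aromatic): no H
  1 × C: 2 H
  1 × C: 1 H
  1 × Cl: no H
  Total hydrogens = 7.
Molecular formula: C8H7Cl

C8H7Cl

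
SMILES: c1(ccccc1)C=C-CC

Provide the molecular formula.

Heavy atoms from the SMILES: 10 C.
Implicit hydrogens by atom environment:
  5 × C (aromatic): 1 H each → 5
  2 × C: 1 H each → 2
  1 × C: 3 H
  1 × C: 2 H
  1 × C (aromatic): no H
  Total hydrogens = 12.
Molecular formula: C10H12

C10H12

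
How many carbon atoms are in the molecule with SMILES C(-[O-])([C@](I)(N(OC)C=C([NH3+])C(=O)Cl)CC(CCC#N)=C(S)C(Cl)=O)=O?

The symbol for carbon appears 13 times in the SMILES. (Cl is a single chlorine, not C + l.)

13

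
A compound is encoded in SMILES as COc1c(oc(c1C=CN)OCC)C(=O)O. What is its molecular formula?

C10H13NO5

Heavy atoms from the SMILES: 10 C, 1 N, 5 O.
Implicit hydrogens by atom environment:
  4 × C (aromatic): no H
  3 × O: no H
  2 × C: 3 H each → 6
  2 × C: 1 H each → 2
  1 × C: 2 H
  1 × C: no H
  1 × N: 2 H
  1 × O: 1 H
  1 × O (aromatic): no H
  Total hydrogens = 13.
Molecular formula: C10H13NO5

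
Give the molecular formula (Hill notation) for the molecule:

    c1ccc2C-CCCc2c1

C10H12

Heavy atoms from the SMILES: 10 C.
Implicit hydrogens by atom environment:
  4 × C: 2 H each → 8
  4 × C (aromatic): 1 H each → 4
  2 × C (aromatic): no H
  Total hydrogens = 12.
Molecular formula: C10H12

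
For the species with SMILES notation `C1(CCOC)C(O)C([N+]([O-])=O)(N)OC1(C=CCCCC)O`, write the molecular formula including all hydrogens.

Heavy atoms from the SMILES: 13 C, 2 N, 6 O.
Implicit hydrogens by atom environment:
  5 × C: 2 H each → 10
  4 × C: 1 H each → 4
  3 × O: no H
  2 × C: 3 H each → 6
  2 × C: no H
  2 × O: 1 H each → 2
  1 × N: 2 H
  1 × N (charge +1): no H
  1 × O (charge -1): no H
  Total hydrogens = 24.
Molecular formula: C13H24N2O6

C13H24N2O6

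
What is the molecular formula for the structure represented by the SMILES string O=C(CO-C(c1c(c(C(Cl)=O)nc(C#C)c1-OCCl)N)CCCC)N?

C16H19Cl2N3O4

Heavy atoms from the SMILES: 16 C, 2 Cl, 3 N, 4 O.
Implicit hydrogens by atom environment:
  5 × C: 2 H each → 10
  5 × C (aromatic): no H
  4 × O: no H
  3 × C: no H
  2 × C: 1 H each → 2
  2 × Cl: no H
  2 × N: 2 H each → 4
  1 × C: 3 H
  1 × N (aromatic): no H
  Total hydrogens = 19.
Molecular formula: C16H19Cl2N3O4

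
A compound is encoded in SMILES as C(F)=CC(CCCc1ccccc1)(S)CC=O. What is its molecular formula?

C14H17FOS

Heavy atoms from the SMILES: 14 C, 1 F, 1 O, 1 S.
Implicit hydrogens by atom environment:
  5 × C (aromatic): 1 H each → 5
  4 × C: 2 H each → 8
  3 × C: 1 H each → 3
  1 × C: no H
  1 × C (aromatic): no H
  1 × F: no H
  1 × O: no H
  1 × S: 1 H
  Total hydrogens = 17.
Molecular formula: C14H17FOS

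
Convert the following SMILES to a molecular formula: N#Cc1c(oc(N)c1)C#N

Heavy atoms from the SMILES: 6 C, 3 N, 1 O.
Implicit hydrogens by atom environment:
  3 × C (aromatic): no H
  2 × C: no H
  2 × N: no H
  1 × C (aromatic): 1 H
  1 × N: 2 H
  1 × O (aromatic): no H
  Total hydrogens = 3.
Molecular formula: C6H3N3O

C6H3N3O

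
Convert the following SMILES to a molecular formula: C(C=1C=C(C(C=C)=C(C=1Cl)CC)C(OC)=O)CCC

Heavy atoms from the SMILES: 16 C, 1 Cl, 2 O.
Implicit hydrogens by atom environment:
  5 × C: 2 H each → 10
  5 × C (aromatic): no H
  3 × C: 3 H each → 9
  2 × O: no H
  1 × C (aromatic): 1 H
  1 × C: 1 H
  1 × C: no H
  1 × Cl: no H
  Total hydrogens = 21.
Molecular formula: C16H21ClO2

C16H21ClO2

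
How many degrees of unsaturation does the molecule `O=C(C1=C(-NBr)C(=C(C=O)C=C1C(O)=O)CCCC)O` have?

7

Molecular formula from the SMILES: C13H14BrNO5.
DoU = (2C + 2 + N − H − X)/2 = (2·13 + 2 + 1 − 14 − 1)/2 = 14/2 = 7.
(Structurally: 1 ring(s) + 6 π bond(s) = 7.)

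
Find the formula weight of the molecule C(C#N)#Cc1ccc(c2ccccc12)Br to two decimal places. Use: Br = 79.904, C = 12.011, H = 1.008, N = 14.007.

256.10

Molecular formula: C13H6BrN.
M = 1×79.904 + 13×12.011 + 6×1.008 + 1×14.007 = 256.10 g/mol.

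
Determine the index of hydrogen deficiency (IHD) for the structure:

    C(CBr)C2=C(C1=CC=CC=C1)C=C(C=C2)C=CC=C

Molecular formula from the SMILES: C18H17Br.
DoU = (2C + 2 + N − H − X)/2 = (2·18 + 2 + 0 − 17 − 1)/2 = 20/2 = 10.
(Structurally: 2 ring(s) + 8 π bond(s) = 10.)

10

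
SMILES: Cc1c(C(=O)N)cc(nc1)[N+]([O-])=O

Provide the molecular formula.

C7H7N3O3

Heavy atoms from the SMILES: 7 C, 3 N, 3 O.
Implicit hydrogens by atom environment:
  3 × C (aromatic): no H
  2 × C (aromatic): 1 H each → 2
  2 × O: no H
  1 × C: 3 H
  1 × C: no H
  1 × N: 2 H
  1 × N (aromatic): no H
  1 × N (charge +1): no H
  1 × O (charge -1): no H
  Total hydrogens = 7.
Molecular formula: C7H7N3O3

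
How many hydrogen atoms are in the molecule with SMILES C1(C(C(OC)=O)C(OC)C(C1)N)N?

Hydrogens are implicit in SMILES; fill each atom to its normal valence:
  4 × C: 1 H each → 4
  3 × O: no H
  2 × C: 3 H each → 6
  2 × N: 2 H each → 4
  1 × C: 2 H
  1 × C: no H
  Total hydrogens = 16.

16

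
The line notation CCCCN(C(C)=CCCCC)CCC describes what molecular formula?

C14H29N

Heavy atoms from the SMILES: 14 C, 1 N.
Implicit hydrogens by atom environment:
  8 × C: 2 H each → 16
  4 × C: 3 H each → 12
  1 × C: 1 H
  1 × C: no H
  1 × N: no H
  Total hydrogens = 29.
Molecular formula: C14H29N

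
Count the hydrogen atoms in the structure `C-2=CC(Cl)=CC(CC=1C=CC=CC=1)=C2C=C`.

Hydrogens are implicit in SMILES; fill each atom to its normal valence:
  8 × C (aromatic): 1 H each → 8
  4 × C (aromatic): no H
  2 × C: 2 H each → 4
  1 × C: 1 H
  1 × Cl: no H
  Total hydrogens = 13.

13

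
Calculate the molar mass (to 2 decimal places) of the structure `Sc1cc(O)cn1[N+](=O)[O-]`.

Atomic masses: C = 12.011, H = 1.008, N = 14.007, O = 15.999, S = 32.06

Molecular formula: C4H4N2O3S.
M = 4×12.011 + 4×1.008 + 2×14.007 + 3×15.999 + 1×32.06 = 160.15 g/mol.

160.15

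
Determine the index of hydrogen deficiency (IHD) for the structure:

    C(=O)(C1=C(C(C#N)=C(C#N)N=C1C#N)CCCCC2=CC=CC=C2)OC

Molecular formula from the SMILES: C20H16N4O2.
DoU = (2C + 2 + N − H − X)/2 = (2·20 + 2 + 4 − 16 − 0)/2 = 30/2 = 15.
(Structurally: 2 ring(s) + 13 π bond(s) = 15.)

15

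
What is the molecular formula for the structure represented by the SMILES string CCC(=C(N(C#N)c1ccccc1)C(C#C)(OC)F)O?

C15H15FN2O2

Heavy atoms from the SMILES: 15 C, 1 F, 2 N, 2 O.
Implicit hydrogens by atom environment:
  5 × C (aromatic): 1 H each → 5
  5 × C: no H
  2 × C: 3 H each → 6
  2 × N: no H
  1 × C: 2 H
  1 × C: 1 H
  1 × C (aromatic): no H
  1 × F: no H
  1 × O: 1 H
  1 × O: no H
  Total hydrogens = 15.
Molecular formula: C15H15FN2O2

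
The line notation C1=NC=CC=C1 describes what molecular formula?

C5H5N

Heavy atoms from the SMILES: 5 C, 1 N.
Implicit hydrogens by atom environment:
  5 × C (aromatic): 1 H each → 5
  1 × N (aromatic): no H
  Total hydrogens = 5.
Molecular formula: C5H5N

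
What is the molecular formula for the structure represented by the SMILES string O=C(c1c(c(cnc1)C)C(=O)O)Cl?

C8H6ClNO3

Heavy atoms from the SMILES: 8 C, 1 Cl, 1 N, 3 O.
Implicit hydrogens by atom environment:
  3 × C (aromatic): no H
  2 × C (aromatic): 1 H each → 2
  2 × C: no H
  2 × O: no H
  1 × C: 3 H
  1 × Cl: no H
  1 × N (aromatic): no H
  1 × O: 1 H
  Total hydrogens = 6.
Molecular formula: C8H6ClNO3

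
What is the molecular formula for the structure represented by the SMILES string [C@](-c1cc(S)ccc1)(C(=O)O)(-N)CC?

C10H13NO2S

Heavy atoms from the SMILES: 10 C, 1 N, 2 O, 1 S.
Implicit hydrogens by atom environment:
  4 × C (aromatic): 1 H each → 4
  2 × C: no H
  2 × C (aromatic): no H
  1 × C: 3 H
  1 × C: 2 H
  1 × N: 2 H
  1 × O: 1 H
  1 × O: no H
  1 × S: 1 H
  Total hydrogens = 13.
Molecular formula: C10H13NO2S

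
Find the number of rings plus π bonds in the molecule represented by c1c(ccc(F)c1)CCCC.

Molecular formula from the SMILES: C10H13F.
DoU = (2C + 2 + N − H − X)/2 = (2·10 + 2 + 0 − 13 − 1)/2 = 8/2 = 4.
(Structurally: 1 ring(s) + 3 π bond(s) = 4.)

4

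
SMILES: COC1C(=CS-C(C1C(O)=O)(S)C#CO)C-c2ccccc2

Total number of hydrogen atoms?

16

Hydrogens are implicit in SMILES; fill each atom to its normal valence:
  5 × C (aromatic): 1 H each → 5
  5 × C: no H
  3 × C: 1 H each → 3
  2 × O: 1 H each → 2
  2 × O: no H
  1 × C: 3 H
  1 × C: 2 H
  1 × C (aromatic): no H
  1 × S: 1 H
  1 × S: no H
  Total hydrogens = 16.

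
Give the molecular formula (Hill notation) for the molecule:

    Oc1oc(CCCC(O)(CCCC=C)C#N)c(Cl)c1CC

Heavy atoms from the SMILES: 16 C, 1 Cl, 1 N, 3 O.
Implicit hydrogens by atom environment:
  8 × C: 2 H each → 16
  4 × C (aromatic): no H
  2 × C: no H
  2 × O: 1 H each → 2
  1 × C: 3 H
  1 × C: 1 H
  1 × Cl: no H
  1 × N: no H
  1 × O (aromatic): no H
  Total hydrogens = 22.
Molecular formula: C16H22ClNO3

C16H22ClNO3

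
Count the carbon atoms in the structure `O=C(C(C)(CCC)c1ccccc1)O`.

12

The symbol for carbon appears 12 times in the SMILES. Lowercase c denotes aromatic carbon and counts toward C.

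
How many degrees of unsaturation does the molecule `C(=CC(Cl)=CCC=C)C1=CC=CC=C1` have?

Molecular formula from the SMILES: C13H13Cl.
DoU = (2C + 2 + N − H − X)/2 = (2·13 + 2 + 0 − 13 − 1)/2 = 14/2 = 7.
(Structurally: 1 ring(s) + 6 π bond(s) = 7.)

7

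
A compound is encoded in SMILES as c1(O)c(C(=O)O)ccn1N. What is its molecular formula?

Heavy atoms from the SMILES: 5 C, 2 N, 3 O.
Implicit hydrogens by atom environment:
  2 × C (aromatic): 1 H each → 2
  2 × C (aromatic): no H
  2 × O: 1 H each → 2
  1 × C: no H
  1 × N: 2 H
  1 × N (aromatic): no H
  1 × O: no H
  Total hydrogens = 6.
Molecular formula: C5H6N2O3

C5H6N2O3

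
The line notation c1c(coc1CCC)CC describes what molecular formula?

Heavy atoms from the SMILES: 9 C, 1 O.
Implicit hydrogens by atom environment:
  3 × C: 2 H each → 6
  2 × C: 3 H each → 6
  2 × C (aromatic): 1 H each → 2
  2 × C (aromatic): no H
  1 × O (aromatic): no H
  Total hydrogens = 14.
Molecular formula: C9H14O

C9H14O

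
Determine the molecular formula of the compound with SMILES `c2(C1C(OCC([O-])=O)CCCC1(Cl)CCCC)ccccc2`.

C18H24ClO3-

Heavy atoms from the SMILES: 18 C, 1 Cl, 3 O.
Implicit hydrogens by atom environment:
  7 × C: 2 H each → 14
  5 × C (aromatic): 1 H each → 5
  2 × C: 1 H each → 2
  2 × C: no H
  2 × O: no H
  1 × C: 3 H
  1 × C (aromatic): no H
  1 × Cl: no H
  1 × O (charge -1): no H
  Total hydrogens = 24.
Net charge -1.
Molecular formula: C18H24ClO3-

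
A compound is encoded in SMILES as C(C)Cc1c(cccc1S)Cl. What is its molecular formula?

Heavy atoms from the SMILES: 9 C, 1 Cl, 1 S.
Implicit hydrogens by atom environment:
  3 × C (aromatic): 1 H each → 3
  3 × C (aromatic): no H
  2 × C: 2 H each → 4
  1 × C: 3 H
  1 × Cl: no H
  1 × S: 1 H
  Total hydrogens = 11.
Molecular formula: C9H11ClS

C9H11ClS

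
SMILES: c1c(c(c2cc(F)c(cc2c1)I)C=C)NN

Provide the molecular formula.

Heavy atoms from the SMILES: 12 C, 1 F, 1 I, 2 N.
Implicit hydrogens by atom environment:
  6 × C (aromatic): no H
  4 × C (aromatic): 1 H each → 4
  1 × C: 2 H
  1 × C: 1 H
  1 × F: no H
  1 × I: no H
  1 × N: 2 H
  1 × N: 1 H
  Total hydrogens = 10.
Molecular formula: C12H10FIN2

C12H10FIN2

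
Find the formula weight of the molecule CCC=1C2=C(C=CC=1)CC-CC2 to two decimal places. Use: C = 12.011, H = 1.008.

160.26

Molecular formula: C12H16.
M = 12×12.011 + 16×1.008 = 160.26 g/mol.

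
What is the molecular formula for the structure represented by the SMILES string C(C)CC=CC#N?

Heavy atoms from the SMILES: 6 C, 1 N.
Implicit hydrogens by atom environment:
  2 × C: 2 H each → 4
  2 × C: 1 H each → 2
  1 × C: 3 H
  1 × C: no H
  1 × N: no H
  Total hydrogens = 9.
Molecular formula: C6H9N

C6H9N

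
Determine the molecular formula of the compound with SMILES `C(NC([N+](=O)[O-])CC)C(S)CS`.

C6H14N2O2S2

Heavy atoms from the SMILES: 6 C, 2 N, 2 O, 2 S.
Implicit hydrogens by atom environment:
  3 × C: 2 H each → 6
  2 × C: 1 H each → 2
  2 × S: 1 H each → 2
  1 × C: 3 H
  1 × N: 1 H
  1 × N (charge +1): no H
  1 × O: no H
  1 × O (charge -1): no H
  Total hydrogens = 14.
Molecular formula: C6H14N2O2S2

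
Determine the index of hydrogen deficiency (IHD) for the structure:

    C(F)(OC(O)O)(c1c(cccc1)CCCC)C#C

6

Molecular formula from the SMILES: C14H17FO3.
DoU = (2C + 2 + N − H − X)/2 = (2·14 + 2 + 0 − 17 − 1)/2 = 12/2 = 6.
(Structurally: 1 ring(s) + 5 π bond(s) = 6.)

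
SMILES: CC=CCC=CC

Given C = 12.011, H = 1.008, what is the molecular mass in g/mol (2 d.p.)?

96.17

Molecular formula: C7H12.
M = 7×12.011 + 12×1.008 = 96.17 g/mol.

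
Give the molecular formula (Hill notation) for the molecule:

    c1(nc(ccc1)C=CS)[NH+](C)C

Heavy atoms from the SMILES: 9 C, 2 N, 1 S.
Implicit hydrogens by atom environment:
  3 × C (aromatic): 1 H each → 3
  2 × C: 3 H each → 6
  2 × C: 1 H each → 2
  2 × C (aromatic): no H
  1 × N (charge +1): 1 H
  1 × N (aromatic): no H
  1 × S: 1 H
  Total hydrogens = 13.
Net charge +1.
Molecular formula: C9H13N2S+

C9H13N2S+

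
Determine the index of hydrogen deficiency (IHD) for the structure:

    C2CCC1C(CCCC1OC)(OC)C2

Molecular formula from the SMILES: C12H22O2.
DoU = (2C + 2 + N − H − X)/2 = (2·12 + 2 + 0 − 22 − 0)/2 = 4/2 = 2.
(Structurally: 2 ring(s) + 0 π bond(s) = 2.)

2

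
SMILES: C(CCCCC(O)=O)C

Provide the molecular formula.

Heavy atoms from the SMILES: 7 C, 2 O.
Implicit hydrogens by atom environment:
  5 × C: 2 H each → 10
  1 × C: 3 H
  1 × C: no H
  1 × O: 1 H
  1 × O: no H
  Total hydrogens = 14.
Molecular formula: C7H14O2

C7H14O2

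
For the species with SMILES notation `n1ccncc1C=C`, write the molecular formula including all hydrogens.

C6H6N2

Heavy atoms from the SMILES: 6 C, 2 N.
Implicit hydrogens by atom environment:
  3 × C (aromatic): 1 H each → 3
  2 × N (aromatic): no H
  1 × C: 2 H
  1 × C: 1 H
  1 × C (aromatic): no H
  Total hydrogens = 6.
Molecular formula: C6H6N2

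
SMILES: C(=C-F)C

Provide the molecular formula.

Heavy atoms from the SMILES: 3 C, 1 F.
Implicit hydrogens by atom environment:
  2 × C: 1 H each → 2
  1 × C: 3 H
  1 × F: no H
  Total hydrogens = 5.
Molecular formula: C3H5F

C3H5F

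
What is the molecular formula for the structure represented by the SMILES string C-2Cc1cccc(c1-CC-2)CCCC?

C14H20

Heavy atoms from the SMILES: 14 C.
Implicit hydrogens by atom environment:
  7 × C: 2 H each → 14
  3 × C (aromatic): 1 H each → 3
  3 × C (aromatic): no H
  1 × C: 3 H
  Total hydrogens = 20.
Molecular formula: C14H20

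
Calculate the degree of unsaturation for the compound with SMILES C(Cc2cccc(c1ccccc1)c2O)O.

Molecular formula from the SMILES: C14H14O2.
DoU = (2C + 2 + N − H − X)/2 = (2·14 + 2 + 0 − 14 − 0)/2 = 16/2 = 8.
(Structurally: 2 ring(s) + 6 π bond(s) = 8.)

8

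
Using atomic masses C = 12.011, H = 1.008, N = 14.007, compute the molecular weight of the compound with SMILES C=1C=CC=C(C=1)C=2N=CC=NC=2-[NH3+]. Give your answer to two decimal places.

172.21

Molecular formula: C10H10N3+.
M = 10×12.011 + 10×1.008 + 3×14.007 = 172.21 g/mol.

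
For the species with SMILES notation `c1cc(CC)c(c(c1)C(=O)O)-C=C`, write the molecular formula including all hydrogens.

C11H12O2

Heavy atoms from the SMILES: 11 C, 2 O.
Implicit hydrogens by atom environment:
  3 × C (aromatic): 1 H each → 3
  3 × C (aromatic): no H
  2 × C: 2 H each → 4
  1 × C: 3 H
  1 × C: 1 H
  1 × C: no H
  1 × O: 1 H
  1 × O: no H
  Total hydrogens = 12.
Molecular formula: C11H12O2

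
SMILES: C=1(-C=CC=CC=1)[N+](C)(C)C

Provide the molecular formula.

C9H14N+

Heavy atoms from the SMILES: 9 C, 1 N.
Implicit hydrogens by atom environment:
  5 × C (aromatic): 1 H each → 5
  3 × C: 3 H each → 9
  1 × C (aromatic): no H
  1 × N (charge +1): no H
  Total hydrogens = 14.
Net charge +1.
Molecular formula: C9H14N+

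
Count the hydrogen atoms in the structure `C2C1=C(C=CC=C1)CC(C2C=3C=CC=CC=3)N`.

17

Hydrogens are implicit in SMILES; fill each atom to its normal valence:
  9 × C (aromatic): 1 H each → 9
  3 × C (aromatic): no H
  2 × C: 2 H each → 4
  2 × C: 1 H each → 2
  1 × N: 2 H
  Total hydrogens = 17.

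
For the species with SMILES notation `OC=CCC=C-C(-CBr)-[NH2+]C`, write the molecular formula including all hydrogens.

Heavy atoms from the SMILES: 1 Br, 8 C, 1 N, 1 O.
Implicit hydrogens by atom environment:
  5 × C: 1 H each → 5
  2 × C: 2 H each → 4
  1 × Br: no H
  1 × C: 3 H
  1 × N (charge +1): 2 H
  1 × O: 1 H
  Total hydrogens = 15.
Net charge +1.
Molecular formula: C8H15BrNO+

C8H15BrNO+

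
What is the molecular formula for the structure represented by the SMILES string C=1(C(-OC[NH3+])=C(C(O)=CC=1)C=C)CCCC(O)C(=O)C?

Heavy atoms from the SMILES: 15 C, 1 N, 4 O.
Implicit hydrogens by atom environment:
  5 × C: 2 H each → 10
  4 × C (aromatic): no H
  2 × C (aromatic): 1 H each → 2
  2 × C: 1 H each → 2
  2 × O: 1 H each → 2
  2 × O: no H
  1 × C: 3 H
  1 × C: no H
  1 × N (charge +1): 3 H
  Total hydrogens = 22.
Net charge +1.
Molecular formula: C15H22NO4+

C15H22NO4+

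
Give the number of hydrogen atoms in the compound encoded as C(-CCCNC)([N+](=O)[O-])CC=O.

14

Hydrogens are implicit in SMILES; fill each atom to its normal valence:
  4 × C: 2 H each → 8
  2 × C: 1 H each → 2
  2 × O: no H
  1 × C: 3 H
  1 × N: 1 H
  1 × N (charge +1): no H
  1 × O (charge -1): no H
  Total hydrogens = 14.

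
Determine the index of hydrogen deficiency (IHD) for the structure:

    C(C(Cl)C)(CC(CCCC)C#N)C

2

Molecular formula from the SMILES: C11H20ClN.
DoU = (2C + 2 + N − H − X)/2 = (2·11 + 2 + 1 − 20 − 1)/2 = 4/2 = 2.
(Structurally: 0 ring(s) + 2 π bond(s) = 2.)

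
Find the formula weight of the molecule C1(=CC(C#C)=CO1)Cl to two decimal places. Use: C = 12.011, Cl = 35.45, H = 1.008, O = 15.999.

126.54

Molecular formula: C6H3ClO.
M = 6×12.011 + 1×35.45 + 3×1.008 + 1×15.999 = 126.54 g/mol.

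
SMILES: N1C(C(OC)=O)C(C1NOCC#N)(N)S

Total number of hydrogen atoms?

12

Hydrogens are implicit in SMILES; fill each atom to its normal valence:
  3 × C: no H
  3 × O: no H
  2 × C: 1 H each → 2
  2 × N: 1 H each → 2
  1 × C: 3 H
  1 × C: 2 H
  1 × N: 2 H
  1 × N: no H
  1 × S: 1 H
  Total hydrogens = 12.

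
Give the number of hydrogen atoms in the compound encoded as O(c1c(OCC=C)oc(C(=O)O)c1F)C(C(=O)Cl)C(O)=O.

8

Hydrogens are implicit in SMILES; fill each atom to its normal valence:
  5 × O: no H
  4 × C (aromatic): no H
  3 × C: no H
  2 × C: 2 H each → 4
  2 × C: 1 H each → 2
  2 × O: 1 H each → 2
  1 × Cl: no H
  1 × F: no H
  1 × O (aromatic): no H
  Total hydrogens = 8.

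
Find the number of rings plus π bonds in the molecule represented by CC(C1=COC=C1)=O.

4

Molecular formula from the SMILES: C6H6O2.
DoU = (2C + 2 + N − H − X)/2 = (2·6 + 2 + 0 − 6 − 0)/2 = 8/2 = 4.
(Structurally: 1 ring(s) + 3 π bond(s) = 4.)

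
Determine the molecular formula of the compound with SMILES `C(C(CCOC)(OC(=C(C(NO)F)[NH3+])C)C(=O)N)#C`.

C11H19FN3O4+

Heavy atoms from the SMILES: 11 C, 1 F, 3 N, 4 O.
Implicit hydrogens by atom environment:
  5 × C: no H
  3 × O: no H
  2 × C: 3 H each → 6
  2 × C: 2 H each → 4
  2 × C: 1 H each → 2
  1 × F: no H
  1 × N (charge +1): 3 H
  1 × N: 2 H
  1 × N: 1 H
  1 × O: 1 H
  Total hydrogens = 19.
Net charge +1.
Molecular formula: C11H19FN3O4+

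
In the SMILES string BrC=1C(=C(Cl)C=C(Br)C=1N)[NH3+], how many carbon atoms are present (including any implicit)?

6

The symbol for carbon appears 6 times in the SMILES. (Cl is a single chlorine, not C + l.)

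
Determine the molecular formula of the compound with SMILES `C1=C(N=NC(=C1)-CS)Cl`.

C5H5ClN2S

Heavy atoms from the SMILES: 5 C, 1 Cl, 2 N, 1 S.
Implicit hydrogens by atom environment:
  2 × C (aromatic): 1 H each → 2
  2 × C (aromatic): no H
  2 × N (aromatic): no H
  1 × C: 2 H
  1 × Cl: no H
  1 × S: 1 H
  Total hydrogens = 5.
Molecular formula: C5H5ClN2S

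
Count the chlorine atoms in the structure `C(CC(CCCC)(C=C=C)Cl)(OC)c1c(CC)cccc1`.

The symbol for chlorine appears 1 time in the SMILES.

1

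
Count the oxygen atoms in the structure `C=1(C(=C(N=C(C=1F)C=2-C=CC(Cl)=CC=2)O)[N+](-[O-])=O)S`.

The symbol for oxygen appears 3 times in the SMILES.

3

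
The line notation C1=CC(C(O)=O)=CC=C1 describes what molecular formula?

Heavy atoms from the SMILES: 7 C, 2 O.
Implicit hydrogens by atom environment:
  5 × C (aromatic): 1 H each → 5
  1 × C (aromatic): no H
  1 × C: no H
  1 × O: 1 H
  1 × O: no H
  Total hydrogens = 6.
Molecular formula: C7H6O2

C7H6O2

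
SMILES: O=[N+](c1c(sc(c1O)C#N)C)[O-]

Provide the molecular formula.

Heavy atoms from the SMILES: 6 C, 2 N, 3 O, 1 S.
Implicit hydrogens by atom environment:
  4 × C (aromatic): no H
  1 × C: 3 H
  1 × C: no H
  1 × N: no H
  1 × N (charge +1): no H
  1 × O: 1 H
  1 × O: no H
  1 × O (charge -1): no H
  1 × S (aromatic): no H
  Total hydrogens = 4.
Molecular formula: C6H4N2O3S

C6H4N2O3S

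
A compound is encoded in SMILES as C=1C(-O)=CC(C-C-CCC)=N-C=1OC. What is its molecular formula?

Heavy atoms from the SMILES: 11 C, 1 N, 2 O.
Implicit hydrogens by atom environment:
  4 × C: 2 H each → 8
  3 × C (aromatic): no H
  2 × C: 3 H each → 6
  2 × C (aromatic): 1 H each → 2
  1 × N (aromatic): no H
  1 × O: 1 H
  1 × O: no H
  Total hydrogens = 17.
Molecular formula: C11H17NO2

C11H17NO2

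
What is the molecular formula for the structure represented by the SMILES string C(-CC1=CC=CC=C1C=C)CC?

Heavy atoms from the SMILES: 12 C.
Implicit hydrogens by atom environment:
  4 × C: 2 H each → 8
  4 × C (aromatic): 1 H each → 4
  2 × C (aromatic): no H
  1 × C: 3 H
  1 × C: 1 H
  Total hydrogens = 16.
Molecular formula: C12H16

C12H16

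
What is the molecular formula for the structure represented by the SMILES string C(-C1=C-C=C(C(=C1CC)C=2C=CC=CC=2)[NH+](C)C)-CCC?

Heavy atoms from the SMILES: 20 C, 1 N.
Implicit hydrogens by atom environment:
  7 × C (aromatic): 1 H each → 7
  5 × C (aromatic): no H
  4 × C: 3 H each → 12
  4 × C: 2 H each → 8
  1 × N (charge +1): 1 H
  Total hydrogens = 28.
Net charge +1.
Molecular formula: C20H28N+

C20H28N+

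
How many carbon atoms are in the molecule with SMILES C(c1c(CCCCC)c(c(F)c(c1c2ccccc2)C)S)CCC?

The symbol for carbon appears 22 times in the SMILES. Lowercase c denotes aromatic carbon and counts toward C.

22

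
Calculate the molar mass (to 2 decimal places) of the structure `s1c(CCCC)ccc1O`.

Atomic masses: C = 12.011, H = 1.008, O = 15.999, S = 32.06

Molecular formula: C8H12OS.
M = 8×12.011 + 12×1.008 + 1×15.999 + 1×32.06 = 156.24 g/mol.

156.24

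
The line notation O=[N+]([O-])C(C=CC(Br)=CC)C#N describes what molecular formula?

Heavy atoms from the SMILES: 1 Br, 7 C, 2 N, 2 O.
Implicit hydrogens by atom environment:
  4 × C: 1 H each → 4
  2 × C: no H
  1 × Br: no H
  1 × C: 3 H
  1 × N (charge +1): no H
  1 × N: no H
  1 × O: no H
  1 × O (charge -1): no H
  Total hydrogens = 7.
Molecular formula: C7H7BrN2O2

C7H7BrN2O2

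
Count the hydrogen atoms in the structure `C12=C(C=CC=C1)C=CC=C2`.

8

Hydrogens are implicit in SMILES; fill each atom to its normal valence:
  8 × C (aromatic): 1 H each → 8
  2 × C (aromatic): no H
  Total hydrogens = 8.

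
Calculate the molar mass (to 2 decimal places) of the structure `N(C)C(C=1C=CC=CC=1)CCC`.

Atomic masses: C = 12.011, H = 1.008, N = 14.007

163.26

Molecular formula: C11H17N.
M = 11×12.011 + 17×1.008 + 1×14.007 = 163.26 g/mol.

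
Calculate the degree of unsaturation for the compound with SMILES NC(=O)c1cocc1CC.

Molecular formula from the SMILES: C7H9NO2.
DoU = (2C + 2 + N − H − X)/2 = (2·7 + 2 + 1 − 9 − 0)/2 = 8/2 = 4.
(Structurally: 1 ring(s) + 3 π bond(s) = 4.)

4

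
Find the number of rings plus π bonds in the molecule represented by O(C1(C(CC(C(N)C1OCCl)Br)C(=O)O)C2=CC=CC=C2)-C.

Molecular formula from the SMILES: C15H19BrClNO4.
DoU = (2C + 2 + N − H − X)/2 = (2·15 + 2 + 1 − 19 − 2)/2 = 12/2 = 6.
(Structurally: 2 ring(s) + 4 π bond(s) = 6.)

6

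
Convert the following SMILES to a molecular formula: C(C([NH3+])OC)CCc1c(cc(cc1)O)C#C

C13H18NO2+

Heavy atoms from the SMILES: 13 C, 1 N, 2 O.
Implicit hydrogens by atom environment:
  3 × C: 2 H each → 6
  3 × C (aromatic): 1 H each → 3
  3 × C (aromatic): no H
  2 × C: 1 H each → 2
  1 × C: 3 H
  1 × C: no H
  1 × N (charge +1): 3 H
  1 × O: 1 H
  1 × O: no H
  Total hydrogens = 18.
Net charge +1.
Molecular formula: C13H18NO2+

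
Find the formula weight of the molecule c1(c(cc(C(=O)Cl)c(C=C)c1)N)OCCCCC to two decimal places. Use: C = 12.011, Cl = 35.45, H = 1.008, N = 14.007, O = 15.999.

267.75

Molecular formula: C14H18ClNO2.
M = 14×12.011 + 1×35.45 + 18×1.008 + 1×14.007 + 2×15.999 = 267.75 g/mol.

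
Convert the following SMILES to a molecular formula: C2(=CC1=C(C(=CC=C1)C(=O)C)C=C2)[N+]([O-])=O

C12H9NO3

Heavy atoms from the SMILES: 12 C, 1 N, 3 O.
Implicit hydrogens by atom environment:
  6 × C (aromatic): 1 H each → 6
  4 × C (aromatic): no H
  2 × O: no H
  1 × C: 3 H
  1 × C: no H
  1 × N (charge +1): no H
  1 × O (charge -1): no H
  Total hydrogens = 9.
Molecular formula: C12H9NO3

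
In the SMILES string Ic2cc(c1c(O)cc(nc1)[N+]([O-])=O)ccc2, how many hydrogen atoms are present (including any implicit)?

Hydrogens are implicit in SMILES; fill each atom to its normal valence:
  6 × C (aromatic): 1 H each → 6
  5 × C (aromatic): no H
  1 × I: no H
  1 × N (aromatic): no H
  1 × N (charge +1): no H
  1 × O: 1 H
  1 × O: no H
  1 × O (charge -1): no H
  Total hydrogens = 7.

7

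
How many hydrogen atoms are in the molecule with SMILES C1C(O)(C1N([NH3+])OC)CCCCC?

Hydrogens are implicit in SMILES; fill each atom to its normal valence:
  5 × C: 2 H each → 10
  2 × C: 3 H each → 6
  1 × C: 1 H
  1 × C: no H
  1 × N (charge +1): 3 H
  1 × N: no H
  1 × O: 1 H
  1 × O: no H
  Total hydrogens = 21.

21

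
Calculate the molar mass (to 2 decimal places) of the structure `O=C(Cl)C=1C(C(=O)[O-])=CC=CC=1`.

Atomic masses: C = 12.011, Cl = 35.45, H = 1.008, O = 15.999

183.57

Molecular formula: C8H4ClO3-.
M = 8×12.011 + 1×35.45 + 4×1.008 + 3×15.999 = 183.57 g/mol.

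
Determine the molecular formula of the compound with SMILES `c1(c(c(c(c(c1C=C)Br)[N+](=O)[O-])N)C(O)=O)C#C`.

C11H7BrN2O4

Heavy atoms from the SMILES: 1 Br, 11 C, 2 N, 4 O.
Implicit hydrogens by atom environment:
  6 × C (aromatic): no H
  2 × C: 1 H each → 2
  2 × C: no H
  2 × O: no H
  1 × Br: no H
  1 × C: 2 H
  1 × N: 2 H
  1 × N (charge +1): no H
  1 × O: 1 H
  1 × O (charge -1): no H
  Total hydrogens = 7.
Molecular formula: C11H7BrN2O4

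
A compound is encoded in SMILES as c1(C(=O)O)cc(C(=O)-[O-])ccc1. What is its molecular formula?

C8H5O4-

Heavy atoms from the SMILES: 8 C, 4 O.
Implicit hydrogens by atom environment:
  4 × C (aromatic): 1 H each → 4
  2 × C (aromatic): no H
  2 × C: no H
  2 × O: no H
  1 × O: 1 H
  1 × O (charge -1): no H
  Total hydrogens = 5.
Net charge -1.
Molecular formula: C8H5O4-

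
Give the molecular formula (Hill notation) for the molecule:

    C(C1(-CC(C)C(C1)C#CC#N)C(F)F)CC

C13H17F2N

Heavy atoms from the SMILES: 13 C, 2 F, 1 N.
Implicit hydrogens by atom environment:
  4 × C: 2 H each → 8
  4 × C: no H
  3 × C: 1 H each → 3
  2 × C: 3 H each → 6
  2 × F: no H
  1 × N: no H
  Total hydrogens = 17.
Molecular formula: C13H17F2N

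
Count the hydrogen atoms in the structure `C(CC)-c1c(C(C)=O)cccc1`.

Hydrogens are implicit in SMILES; fill each atom to its normal valence:
  4 × C (aromatic): 1 H each → 4
  2 × C: 3 H each → 6
  2 × C: 2 H each → 4
  2 × C (aromatic): no H
  1 × C: no H
  1 × O: no H
  Total hydrogens = 14.

14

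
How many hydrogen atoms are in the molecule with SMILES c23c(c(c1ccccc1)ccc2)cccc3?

Hydrogens are implicit in SMILES; fill each atom to its normal valence:
  12 × C (aromatic): 1 H each → 12
  4 × C (aromatic): no H
  Total hydrogens = 12.

12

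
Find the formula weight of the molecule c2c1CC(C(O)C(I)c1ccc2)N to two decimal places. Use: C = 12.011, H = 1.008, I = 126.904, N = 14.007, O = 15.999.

Molecular formula: C10H12INO.
M = 10×12.011 + 12×1.008 + 1×126.904 + 1×14.007 + 1×15.999 = 289.12 g/mol.

289.12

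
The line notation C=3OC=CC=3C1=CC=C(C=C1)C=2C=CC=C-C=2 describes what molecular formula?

C16H12O

Heavy atoms from the SMILES: 16 C, 1 O.
Implicit hydrogens by atom environment:
  12 × C (aromatic): 1 H each → 12
  4 × C (aromatic): no H
  1 × O (aromatic): no H
  Total hydrogens = 12.
Molecular formula: C16H12O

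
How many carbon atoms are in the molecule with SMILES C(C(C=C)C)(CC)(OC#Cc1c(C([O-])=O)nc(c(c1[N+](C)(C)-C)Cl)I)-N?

18

The symbol for carbon appears 18 times in the SMILES. Lowercase c denotes aromatic carbon and counts toward C.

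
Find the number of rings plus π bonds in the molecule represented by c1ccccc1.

Molecular formula from the SMILES: C6H6.
DoU = (2C + 2 + N − H − X)/2 = (2·6 + 2 + 0 − 6 − 0)/2 = 8/2 = 4.
(Structurally: 1 ring(s) + 3 π bond(s) = 4.)

4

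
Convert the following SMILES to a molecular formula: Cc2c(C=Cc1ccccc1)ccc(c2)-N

Heavy atoms from the SMILES: 15 C, 1 N.
Implicit hydrogens by atom environment:
  8 × C (aromatic): 1 H each → 8
  4 × C (aromatic): no H
  2 × C: 1 H each → 2
  1 × C: 3 H
  1 × N: 2 H
  Total hydrogens = 15.
Molecular formula: C15H15N

C15H15N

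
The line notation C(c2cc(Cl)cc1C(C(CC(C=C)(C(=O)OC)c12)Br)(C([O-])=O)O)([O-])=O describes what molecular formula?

Heavy atoms from the SMILES: 1 Br, 16 C, 1 Cl, 7 O.
Implicit hydrogens by atom environment:
  5 × C: no H
  4 × C (aromatic): no H
  4 × O: no H
  2 × C: 2 H each → 4
  2 × C (aromatic): 1 H each → 2
  2 × C: 1 H each → 2
  2 × O (charge -1): no H
  1 × Br: no H
  1 × C: 3 H
  1 × Cl: no H
  1 × O: 1 H
  Total hydrogens = 12.
Net charge -2.
Molecular formula: [C16H12BrClO7]2-

[C16H12BrClO7]2-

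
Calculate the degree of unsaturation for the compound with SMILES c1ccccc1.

Molecular formula from the SMILES: C6H6.
DoU = (2C + 2 + N − H − X)/2 = (2·6 + 2 + 0 − 6 − 0)/2 = 8/2 = 4.
(Structurally: 1 ring(s) + 3 π bond(s) = 4.)

4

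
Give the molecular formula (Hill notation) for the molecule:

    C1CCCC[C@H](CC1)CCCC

C12H24

Heavy atoms from the SMILES: 12 C.
Implicit hydrogens by atom environment:
  10 × C: 2 H each → 20
  1 × C: 3 H
  1 × C: 1 H
  Total hydrogens = 24.
Molecular formula: C12H24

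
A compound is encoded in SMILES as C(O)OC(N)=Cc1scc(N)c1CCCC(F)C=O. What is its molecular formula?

C12H17FN2O3S

Heavy atoms from the SMILES: 12 C, 1 F, 2 N, 3 O, 1 S.
Implicit hydrogens by atom environment:
  4 × C: 2 H each → 8
  3 × C: 1 H each → 3
  3 × C (aromatic): no H
  2 × N: 2 H each → 4
  2 × O: no H
  1 × C (aromatic): 1 H
  1 × C: no H
  1 × F: no H
  1 × O: 1 H
  1 × S (aromatic): no H
  Total hydrogens = 17.
Molecular formula: C12H17FN2O3S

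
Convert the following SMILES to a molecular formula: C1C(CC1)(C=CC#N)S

C7H9NS

Heavy atoms from the SMILES: 7 C, 1 N, 1 S.
Implicit hydrogens by atom environment:
  3 × C: 2 H each → 6
  2 × C: 1 H each → 2
  2 × C: no H
  1 × N: no H
  1 × S: 1 H
  Total hydrogens = 9.
Molecular formula: C7H9NS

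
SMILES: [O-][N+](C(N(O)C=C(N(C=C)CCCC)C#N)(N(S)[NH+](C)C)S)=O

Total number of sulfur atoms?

2

The symbol for sulfur appears 2 times in the SMILES.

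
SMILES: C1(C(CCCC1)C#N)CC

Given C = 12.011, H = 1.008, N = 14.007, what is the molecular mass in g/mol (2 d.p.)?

Molecular formula: C9H15N.
M = 9×12.011 + 15×1.008 + 1×14.007 = 137.23 g/mol.

137.23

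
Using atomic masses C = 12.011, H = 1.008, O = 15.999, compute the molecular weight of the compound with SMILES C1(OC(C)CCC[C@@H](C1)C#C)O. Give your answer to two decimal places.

Molecular formula: C10H16O2.
M = 10×12.011 + 16×1.008 + 2×15.999 = 168.24 g/mol.

168.24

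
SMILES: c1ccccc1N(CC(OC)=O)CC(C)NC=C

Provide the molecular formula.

Heavy atoms from the SMILES: 14 C, 2 N, 2 O.
Implicit hydrogens by atom environment:
  5 × C (aromatic): 1 H each → 5
  3 × C: 2 H each → 6
  2 × C: 3 H each → 6
  2 × C: 1 H each → 2
  2 × O: no H
  1 × C: no H
  1 × C (aromatic): no H
  1 × N: 1 H
  1 × N: no H
  Total hydrogens = 20.
Molecular formula: C14H20N2O2

C14H20N2O2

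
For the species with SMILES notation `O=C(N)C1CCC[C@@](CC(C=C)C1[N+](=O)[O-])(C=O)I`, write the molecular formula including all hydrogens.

Heavy atoms from the SMILES: 12 C, 1 I, 2 N, 4 O.
Implicit hydrogens by atom environment:
  5 × C: 2 H each → 10
  5 × C: 1 H each → 5
  3 × O: no H
  2 × C: no H
  1 × I: no H
  1 × N: 2 H
  1 × N (charge +1): no H
  1 × O (charge -1): no H
  Total hydrogens = 17.
Molecular formula: C12H17IN2O4

C12H17IN2O4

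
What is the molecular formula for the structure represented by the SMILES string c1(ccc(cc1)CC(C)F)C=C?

C11H13F

Heavy atoms from the SMILES: 11 C, 1 F.
Implicit hydrogens by atom environment:
  4 × C (aromatic): 1 H each → 4
  2 × C: 2 H each → 4
  2 × C: 1 H each → 2
  2 × C (aromatic): no H
  1 × C: 3 H
  1 × F: no H
  Total hydrogens = 13.
Molecular formula: C11H13F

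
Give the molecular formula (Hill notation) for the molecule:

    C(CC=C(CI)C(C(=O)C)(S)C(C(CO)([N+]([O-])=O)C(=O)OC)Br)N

Heavy atoms from the SMILES: 1 Br, 13 C, 1 I, 2 N, 6 O, 1 S.
Implicit hydrogens by atom environment:
  5 × C: no H
  4 × C: 2 H each → 8
  4 × O: no H
  2 × C: 3 H each → 6
  2 × C: 1 H each → 2
  1 × Br: no H
  1 × I: no H
  1 × N: 2 H
  1 × N (charge +1): no H
  1 × O: 1 H
  1 × O (charge -1): no H
  1 × S: 1 H
  Total hydrogens = 20.
Molecular formula: C13H20BrIN2O6S

C13H20BrIN2O6S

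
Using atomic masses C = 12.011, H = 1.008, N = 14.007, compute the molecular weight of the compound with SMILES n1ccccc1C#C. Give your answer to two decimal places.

Molecular formula: C7H5N.
M = 7×12.011 + 5×1.008 + 1×14.007 = 103.12 g/mol.

103.12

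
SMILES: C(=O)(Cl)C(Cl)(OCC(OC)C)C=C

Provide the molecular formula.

Heavy atoms from the SMILES: 8 C, 2 Cl, 3 O.
Implicit hydrogens by atom environment:
  3 × O: no H
  2 × C: 3 H each → 6
  2 × C: 2 H each → 4
  2 × C: 1 H each → 2
  2 × C: no H
  2 × Cl: no H
  Total hydrogens = 12.
Molecular formula: C8H12Cl2O3

C8H12Cl2O3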